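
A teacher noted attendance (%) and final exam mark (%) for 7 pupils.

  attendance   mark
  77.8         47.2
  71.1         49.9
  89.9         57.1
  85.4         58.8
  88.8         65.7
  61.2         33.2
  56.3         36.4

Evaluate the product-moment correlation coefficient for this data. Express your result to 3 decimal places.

n = 7, Σx = 530.5, Σy = 348.3, Σx² = 41283.79, Σy² = 18179.39, Σxy = 27290.18
nΣxy − ΣxΣy = 191031.26 − 184773.15 = 6258.11
nΣx² − (Σx)² = 288986.53 − 281430.25 = 7556.28; nΣy² − (Σy)² = 127255.73 − 121312.89 = 5942.84
r = 6258.11 / √(7556.28 × 5942.84) = 6258.11 / 6701.1762 ≈ 0.934

0.934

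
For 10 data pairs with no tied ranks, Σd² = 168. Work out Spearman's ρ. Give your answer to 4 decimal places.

-0.0182

ρ = 1 − 6Σd² / [n(n²−1)] = 1 − 6×168 / (10×99)
  = 1 − 1008/990 = 1 − 1.01818 ≈ -0.0182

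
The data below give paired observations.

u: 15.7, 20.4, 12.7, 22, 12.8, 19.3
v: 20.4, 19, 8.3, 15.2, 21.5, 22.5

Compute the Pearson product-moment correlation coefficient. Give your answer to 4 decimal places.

0.2248

n = 6, Σu = 102.9, Σv = 106.9, Σu² = 1844.27, Σv² = 2045.59, Σuv = 1857.14
nΣuv − ΣuΣv = 11142.84 − 11000.01 = 142.83
nΣu² − (Σu)² = 11065.62 − 10588.41 = 477.21; nΣv² − (Σv)² = 12273.54 − 11427.61 = 845.93
r = 142.83 / √(477.21 × 845.93) = 142.83 / 635.3631 ≈ 0.2248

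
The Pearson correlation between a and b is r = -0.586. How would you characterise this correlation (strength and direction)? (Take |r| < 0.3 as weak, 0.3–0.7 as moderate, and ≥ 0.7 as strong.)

moderate negative

r = -0.586 < 0 so the relationship is negative.
|r| = 0.586, which falls in the moderate range.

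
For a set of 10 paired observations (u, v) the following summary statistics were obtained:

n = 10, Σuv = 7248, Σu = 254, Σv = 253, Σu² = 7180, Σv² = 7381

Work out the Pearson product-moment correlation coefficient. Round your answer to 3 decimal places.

r = (nΣuv − ΣuΣv) / √[(nΣu² − (Σu)²)(nΣv² − (Σv)²)]
Numerator: 10×7248 − 254×253 = 8218
Denominator: √[(71800 − 64516)(73810 − 64009)] = √[7284 × 9801] = 8449.2890
r = 8218 / 8449.2890 ≈ 0.973

0.973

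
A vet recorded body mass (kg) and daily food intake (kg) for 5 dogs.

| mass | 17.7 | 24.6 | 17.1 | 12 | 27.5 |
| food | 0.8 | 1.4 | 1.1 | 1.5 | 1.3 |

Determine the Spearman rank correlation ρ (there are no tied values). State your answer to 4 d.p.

-0.2000

Rank mass: 3, 4, 2, 1, 5
Rank food: 1, 4, 2, 5, 3
d = rank(mass) − rank(food): 2, 0, 0, -4, 2; Σd² = 24
ρ = 1 − 6Σd² / [n(n²−1)] = 1 − 6×24 / (5×24) = 1 − 144/120 ≈ -0.2000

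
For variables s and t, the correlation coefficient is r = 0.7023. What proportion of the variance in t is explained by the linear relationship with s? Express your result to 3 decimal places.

0.493

r² = (0.7023)² = 0.493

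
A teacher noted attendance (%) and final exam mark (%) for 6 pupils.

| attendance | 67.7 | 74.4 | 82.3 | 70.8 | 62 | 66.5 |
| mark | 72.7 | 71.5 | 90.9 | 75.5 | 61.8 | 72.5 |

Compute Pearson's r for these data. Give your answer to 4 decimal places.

0.9067

n = 6, Σx = 423.7, Σy = 444.9, Σx² = 30170.83, Σy² = 33436.09, Σxy = 31720.71
nΣxy − ΣxΣy = 190324.26 − 188504.13 = 1820.13
nΣx² − (Σx)² = 181024.98 − 179521.69 = 1503.29; nΣy² − (Σy)² = 200616.54 − 197936.01 = 2680.53
r = 1820.13 / √(1503.29 × 2680.53) = 1820.13 / 2007.3898 ≈ 0.9067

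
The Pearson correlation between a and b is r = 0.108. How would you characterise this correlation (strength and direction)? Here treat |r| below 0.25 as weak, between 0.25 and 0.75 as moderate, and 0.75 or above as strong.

weak positive

r = 0.108 > 0 so the relationship is positive.
|r| = 0.108, which falls in the weak range.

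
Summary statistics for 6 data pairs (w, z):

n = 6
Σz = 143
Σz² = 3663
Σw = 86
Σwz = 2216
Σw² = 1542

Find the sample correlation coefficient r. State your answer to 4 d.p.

0.5924

r = (nΣwz − ΣwΣz) / √[(nΣw² − (Σw)²)(nΣz² − (Σz)²)]
Numerator: 6×2216 − 86×143 = 998
Denominator: √[(9252 − 7396)(21978 − 20449)] = √[1856 × 1529] = 1684.5842
r = 998 / 1684.5842 ≈ 0.5924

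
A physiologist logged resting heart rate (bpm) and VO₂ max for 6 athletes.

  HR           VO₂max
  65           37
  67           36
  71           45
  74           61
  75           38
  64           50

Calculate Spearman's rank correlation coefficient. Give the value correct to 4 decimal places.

Rank HR: 2, 3, 4, 5, 6, 1
Rank VO₂max: 2, 1, 4, 6, 3, 5
d = rank(HR) − rank(VO₂max): 0, 2, 0, -1, 3, -4; Σd² = 30
ρ = 1 − 6Σd² / [n(n²−1)] = 1 − 6×30 / (6×35) = 1 − 180/210 ≈ 0.1429

0.1429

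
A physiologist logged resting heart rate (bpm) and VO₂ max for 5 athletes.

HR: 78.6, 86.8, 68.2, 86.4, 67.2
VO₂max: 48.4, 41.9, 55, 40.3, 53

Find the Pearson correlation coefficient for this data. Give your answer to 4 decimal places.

n = 5, Σx = 387.2, Σy = 238.6, Σx² = 30344.24, Σy² = 11556.26, Σxy = 18235.68
nΣxy − ΣxΣy = 91178.4 − 92385.92 = -1207.52
nΣx² − (Σx)² = 151721.2 − 149923.84 = 1797.36; nΣy² − (Σy)² = 57781.3 − 56929.96 = 851.34
r = -1207.52 / √(1797.36 × 851.34) = -1207.52 / 1236.9982 ≈ -0.9762

-0.9762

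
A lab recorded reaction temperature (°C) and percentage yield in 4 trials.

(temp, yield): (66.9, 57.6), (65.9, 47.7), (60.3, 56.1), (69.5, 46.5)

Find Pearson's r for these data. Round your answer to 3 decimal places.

-0.563

n = 4, Σx = 262.6, Σy = 207.9, Σx² = 17284.76, Σy² = 10902.51, Σxy = 13611.45
nΣxy − ΣxΣy = 54445.8 − 54594.54 = -148.74
nΣx² − (Σx)² = 69139.04 − 68958.76 = 180.28; nΣy² − (Σy)² = 43610.04 − 43222.41 = 387.63
r = -148.74 / √(180.28 × 387.63) = -148.74 / 264.3519 ≈ -0.563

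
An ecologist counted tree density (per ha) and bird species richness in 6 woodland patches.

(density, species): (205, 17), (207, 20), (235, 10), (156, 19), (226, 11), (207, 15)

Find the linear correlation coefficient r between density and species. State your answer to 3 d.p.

-0.747

n = 6, Σx = 1236, Σy = 92, Σx² = 258360, Σy² = 1496, Σxy = 18530
nΣxy − ΣxΣy = 111180 − 113712 = -2532
nΣx² − (Σx)² = 1550160 − 1527696 = 22464; nΣy² − (Σy)² = 8976 − 8464 = 512
r = -2532 / √(22464 × 512) = -2532 / 3391.3962 ≈ -0.747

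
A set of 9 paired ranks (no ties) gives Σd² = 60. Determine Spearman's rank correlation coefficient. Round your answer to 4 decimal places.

ρ = 1 − 6Σd² / [n(n²−1)] = 1 − 6×60 / (9×80)
  = 1 − 360/720 = 1 − 0.50000 ≈ 0.5000

0.5000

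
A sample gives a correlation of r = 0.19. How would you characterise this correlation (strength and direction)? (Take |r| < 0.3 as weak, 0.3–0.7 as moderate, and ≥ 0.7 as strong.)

r = 0.19 > 0 so the relationship is positive.
|r| = 0.19, which falls in the weak range.

weak positive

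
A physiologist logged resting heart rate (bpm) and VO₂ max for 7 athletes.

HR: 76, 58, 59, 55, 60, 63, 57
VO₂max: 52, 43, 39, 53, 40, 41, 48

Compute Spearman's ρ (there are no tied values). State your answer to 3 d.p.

-0.321

Rank HR: 7, 3, 4, 1, 5, 6, 2
Rank VO₂max: 6, 4, 1, 7, 2, 3, 5
d = rank(HR) − rank(VO₂max): 1, -1, 3, -6, 3, 3, -3; Σd² = 74
ρ = 1 − 6Σd² / [n(n²−1)] = 1 − 6×74 / (7×48) = 1 − 444/336 ≈ -0.321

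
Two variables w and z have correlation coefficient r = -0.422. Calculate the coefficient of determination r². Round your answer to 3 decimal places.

0.178

r² = (-0.422)² = 0.178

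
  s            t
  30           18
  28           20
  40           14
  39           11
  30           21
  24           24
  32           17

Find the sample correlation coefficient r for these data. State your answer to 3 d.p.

-0.942

n = 7, Σs = 223, Σt = 125, Σs² = 7305, Σt² = 2347, Σst = 3839
nΣst − ΣsΣt = 26873 − 27875 = -1002
nΣs² − (Σs)² = 51135 − 49729 = 1406; nΣt² − (Σt)² = 16429 − 15625 = 804
r = -1002 / √(1406 × 804) = -1002 / 1063.2140 ≈ -0.942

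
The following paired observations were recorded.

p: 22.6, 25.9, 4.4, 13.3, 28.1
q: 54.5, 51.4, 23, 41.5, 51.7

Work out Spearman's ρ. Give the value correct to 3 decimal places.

0.700

Rank p: 3, 4, 1, 2, 5
Rank q: 5, 3, 1, 2, 4
d = rank(p) − rank(q): -2, 1, 0, 0, 1; Σd² = 6
ρ = 1 − 6Σd² / [n(n²−1)] = 1 − 6×6 / (5×24) = 1 − 36/120 ≈ 0.700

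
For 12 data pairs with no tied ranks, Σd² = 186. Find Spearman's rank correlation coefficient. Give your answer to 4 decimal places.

0.3497

ρ = 1 − 6Σd² / [n(n²−1)] = 1 − 6×186 / (12×143)
  = 1 − 1116/1716 = 1 − 0.65035 ≈ 0.3497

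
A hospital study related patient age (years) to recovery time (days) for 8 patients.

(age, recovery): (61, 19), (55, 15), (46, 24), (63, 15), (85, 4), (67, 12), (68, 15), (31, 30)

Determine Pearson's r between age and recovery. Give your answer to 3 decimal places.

-0.962

n = 8, Σx = 476, Σy = 134, Σx² = 30130, Σy² = 2672, Σxy = 7127
nΣxy − ΣxΣy = 57016 − 63784 = -6768
nΣx² − (Σx)² = 241040 − 226576 = 14464; nΣy² − (Σy)² = 21376 − 17956 = 3420
r = -6768 / √(14464 × 3420) = -6768 / 7033.2695 ≈ -0.962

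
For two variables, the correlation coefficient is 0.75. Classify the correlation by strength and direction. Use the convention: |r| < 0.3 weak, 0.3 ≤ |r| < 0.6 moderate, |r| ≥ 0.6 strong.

r = 0.75 > 0 so the relationship is positive.
|r| = 0.75, which falls in the strong range.

strong positive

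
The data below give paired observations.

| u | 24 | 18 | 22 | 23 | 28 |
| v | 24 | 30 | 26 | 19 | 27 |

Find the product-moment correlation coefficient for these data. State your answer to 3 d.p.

-0.288

n = 5, Σu = 115, Σv = 126, Σu² = 2697, Σv² = 3242, Σuv = 2881
nΣuv − ΣuΣv = 14405 − 14490 = -85
nΣu² − (Σu)² = 13485 − 13225 = 260; nΣv² − (Σv)² = 16210 − 15876 = 334
r = -85 / √(260 × 334) = -85 / 294.6863 ≈ -0.288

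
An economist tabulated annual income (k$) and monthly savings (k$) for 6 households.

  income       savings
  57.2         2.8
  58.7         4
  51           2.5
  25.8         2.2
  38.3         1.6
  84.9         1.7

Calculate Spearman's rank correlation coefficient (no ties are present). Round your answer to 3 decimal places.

0.314

Rank income: 4, 5, 3, 1, 2, 6
Rank savings: 5, 6, 4, 3, 1, 2
d = rank(income) − rank(savings): -1, -1, -1, -2, 1, 4; Σd² = 24
ρ = 1 − 6Σd² / [n(n²−1)] = 1 − 6×24 / (6×35) = 1 − 144/210 ≈ 0.314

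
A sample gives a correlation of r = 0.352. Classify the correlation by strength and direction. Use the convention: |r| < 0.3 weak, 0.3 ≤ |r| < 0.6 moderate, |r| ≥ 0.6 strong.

moderate positive

r = 0.352 > 0 so the relationship is positive.
|r| = 0.352, which falls in the moderate range.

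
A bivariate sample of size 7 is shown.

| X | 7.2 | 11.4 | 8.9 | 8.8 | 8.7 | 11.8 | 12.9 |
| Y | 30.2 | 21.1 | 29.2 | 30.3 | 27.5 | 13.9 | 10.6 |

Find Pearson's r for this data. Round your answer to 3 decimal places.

-0.946

n = 7, ΣX = 69.7, ΣY = 162.8, ΣX² = 719.79, ΣY² = 4189.8, ΣXY = 1524.51
nΣXY − ΣXΣY = 10671.57 − 11347.16 = -675.59
nΣX² − (ΣX)² = 5038.53 − 4858.09 = 180.44; nΣY² − (ΣY)² = 29328.6 − 26503.84 = 2824.76
r = -675.59 / √(180.44 × 2824.76) = -675.59 / 713.9326 ≈ -0.946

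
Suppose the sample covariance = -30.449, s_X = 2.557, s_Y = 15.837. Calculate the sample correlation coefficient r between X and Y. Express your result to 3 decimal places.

r = Cov(X,Y) / (s_X · s_Y) = -30.449 / (2.557 × 15.837)
  = -30.449 / 40.4952 ≈ -0.752

-0.752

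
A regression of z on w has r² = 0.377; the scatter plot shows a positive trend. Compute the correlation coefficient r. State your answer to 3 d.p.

0.614

|r| = √0.377 = 0.614
The association is positive, so r = 0.614.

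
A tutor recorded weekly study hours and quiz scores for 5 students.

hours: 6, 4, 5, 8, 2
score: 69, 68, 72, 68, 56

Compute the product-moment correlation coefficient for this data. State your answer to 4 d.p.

n = 5, Σx = 25, Σy = 333, Σx² = 145, Σy² = 22329, Σxy = 1702
nΣxy − ΣxΣy = 8510 − 8325 = 185
nΣx² − (Σx)² = 725 − 625 = 100; nΣy² − (Σy)² = 111645 − 110889 = 756
r = 185 / √(100 × 756) = 185 / 274.9545 ≈ 0.6728

0.6728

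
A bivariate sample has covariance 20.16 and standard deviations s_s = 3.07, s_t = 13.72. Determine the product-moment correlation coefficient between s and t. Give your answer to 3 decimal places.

0.479

r = Cov(s,t) / (s_s · s_t) = 20.16 / (3.07 × 13.72)
  = 20.16 / 42.1204 ≈ 0.479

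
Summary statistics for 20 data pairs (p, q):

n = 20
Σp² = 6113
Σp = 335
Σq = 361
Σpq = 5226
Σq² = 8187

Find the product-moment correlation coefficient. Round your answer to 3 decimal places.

-0.896

r = (nΣpq − ΣpΣq) / √[(nΣp² − (Σp)²)(nΣq² − (Σq)²)]
Numerator: 20×5226 − 335×361 = -16415
Denominator: √[(122260 − 112225)(163740 − 130321)] = √[10035 × 33419] = 18312.8279
r = -16415 / 18312.8279 ≈ -0.896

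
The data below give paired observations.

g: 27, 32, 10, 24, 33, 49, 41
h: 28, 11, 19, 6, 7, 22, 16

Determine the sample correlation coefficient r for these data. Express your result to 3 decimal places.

0.072

n = 7, Σg = 216, Σh = 109, Σg² = 7600, Σh² = 2091, Σgh = 3407
nΣgh − ΣgΣh = 23849 − 23544 = 305
nΣg² − (Σg)² = 53200 − 46656 = 6544; nΣh² − (Σh)² = 14637 − 11881 = 2756
r = 305 / √(6544 × 2756) = 305 / 4246.7946 ≈ 0.072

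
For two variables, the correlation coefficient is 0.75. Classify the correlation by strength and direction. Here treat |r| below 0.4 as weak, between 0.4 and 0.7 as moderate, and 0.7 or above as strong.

r = 0.75 > 0 so the relationship is positive.
|r| = 0.75, which falls in the strong range.

strong positive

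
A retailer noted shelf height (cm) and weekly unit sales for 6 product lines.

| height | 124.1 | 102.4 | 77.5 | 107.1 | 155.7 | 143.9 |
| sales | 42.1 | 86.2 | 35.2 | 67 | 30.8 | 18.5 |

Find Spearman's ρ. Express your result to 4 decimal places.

Rank height: 4, 2, 1, 3, 6, 5
Rank sales: 4, 6, 3, 5, 2, 1
d = rank(height) − rank(sales): 0, -4, -2, -2, 4, 4; Σd² = 56
ρ = 1 − 6Σd² / [n(n²−1)] = 1 − 6×56 / (6×35) = 1 − 336/210 ≈ -0.6000

-0.6000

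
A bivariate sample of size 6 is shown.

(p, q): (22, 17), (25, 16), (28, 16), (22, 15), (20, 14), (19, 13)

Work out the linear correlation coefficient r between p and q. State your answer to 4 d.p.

n = 6, Σp = 136, Σq = 91, Σp² = 3138, Σq² = 1391, Σpq = 2079
nΣpq − ΣpΣq = 12474 − 12376 = 98
nΣp² − (Σp)² = 18828 − 18496 = 332; nΣq² − (Σq)² = 8346 − 8281 = 65
r = 98 / √(332 × 65) = 98 / 146.9013 ≈ 0.6671

0.6671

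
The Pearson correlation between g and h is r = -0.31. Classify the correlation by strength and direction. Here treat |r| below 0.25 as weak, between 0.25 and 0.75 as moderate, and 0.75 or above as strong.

moderate negative

r = -0.31 < 0 so the relationship is negative.
|r| = 0.31, which falls in the moderate range.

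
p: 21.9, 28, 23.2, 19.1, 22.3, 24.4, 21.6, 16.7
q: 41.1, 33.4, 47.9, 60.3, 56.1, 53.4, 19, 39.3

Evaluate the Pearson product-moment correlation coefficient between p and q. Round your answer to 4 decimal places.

n = 8, Σp = 177.2, Σq = 350.5, Σp² = 4004.76, Σq² = 16639.53, Σpq = 7719
nΣpq − ΣpΣq = 61752 − 62108.6 = -356.6
nΣp² − (Σp)² = 32038.08 − 31399.84 = 638.24; nΣq² − (Σq)² = 133116.24 − 122850.25 = 10265.99
r = -356.6 / √(638.24 × 10265.99) = -356.6 / 2559.7198 ≈ -0.1393

-0.1393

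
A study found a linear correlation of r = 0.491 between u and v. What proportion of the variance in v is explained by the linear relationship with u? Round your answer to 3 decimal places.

0.241

r² = (0.491)² = 0.241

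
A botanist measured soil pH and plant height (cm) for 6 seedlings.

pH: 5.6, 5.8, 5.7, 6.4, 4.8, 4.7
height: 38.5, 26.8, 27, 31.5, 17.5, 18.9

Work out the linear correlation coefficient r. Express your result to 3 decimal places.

n = 6, Σx = 33, Σy = 160.2, Σx² = 183.58, Σy² = 4585.2, Σxy = 899.37
nΣxy − ΣxΣy = 5396.22 − 5286.6 = 109.62
nΣx² − (Σx)² = 1101.48 − 1089 = 12.48; nΣy² − (Σy)² = 27511.2 − 25664.04 = 1847.16
r = 109.62 / √(12.48 × 1847.16) = 109.62 / 151.8307 ≈ 0.722

0.722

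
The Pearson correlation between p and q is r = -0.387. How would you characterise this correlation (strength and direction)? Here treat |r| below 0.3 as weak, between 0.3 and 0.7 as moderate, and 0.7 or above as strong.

r = -0.387 < 0 so the relationship is negative.
|r| = 0.387, which falls in the moderate range.

moderate negative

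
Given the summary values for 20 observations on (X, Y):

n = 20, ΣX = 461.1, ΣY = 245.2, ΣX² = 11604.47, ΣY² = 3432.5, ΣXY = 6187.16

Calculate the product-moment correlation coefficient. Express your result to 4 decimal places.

0.8289

r = (nΣXY − ΣXΣY) / √[(nΣX² − (ΣX)²)(nΣY² − (ΣY)²)]
Numerator: 20×6187.16 − 461.1×245.2 = 10681.48
Denominator: √[(232089.4 − 212613.21)(68650 − 60123.04)] = √[19476.19 × 8526.96] = 12886.9195
r = 10681.48 / 12886.9195 ≈ 0.8289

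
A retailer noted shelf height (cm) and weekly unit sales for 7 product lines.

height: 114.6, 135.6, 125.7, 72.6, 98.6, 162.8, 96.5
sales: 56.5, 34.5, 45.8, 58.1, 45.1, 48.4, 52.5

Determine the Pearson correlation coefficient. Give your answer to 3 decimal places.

-0.528

n = 7, Σx = 806.4, Σy = 340.9, Σx² = 98129.82, Σy² = 16988.57, Σxy = 38520.85
nΣxy − ΣxΣy = 269645.95 − 274901.76 = -5255.81
nΣx² − (Σx)² = 686908.74 − 650280.96 = 36627.78; nΣy² − (Σy)² = 118919.99 − 116212.81 = 2707.18
r = -5255.81 / √(36627.78 × 2707.18) = -5255.81 / 9957.8107 ≈ -0.528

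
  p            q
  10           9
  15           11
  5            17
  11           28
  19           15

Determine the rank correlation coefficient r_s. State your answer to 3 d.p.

-0.100

Rank p: 2, 4, 1, 3, 5
Rank q: 1, 2, 4, 5, 3
d = rank(p) − rank(q): 1, 2, -3, -2, 2; Σd² = 22
ρ = 1 − 6Σd² / [n(n²−1)] = 1 − 6×22 / (5×24) = 1 − 132/120 ≈ -0.100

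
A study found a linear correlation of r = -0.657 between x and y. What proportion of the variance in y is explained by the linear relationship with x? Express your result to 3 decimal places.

r² = (-0.657)² = 0.432

0.432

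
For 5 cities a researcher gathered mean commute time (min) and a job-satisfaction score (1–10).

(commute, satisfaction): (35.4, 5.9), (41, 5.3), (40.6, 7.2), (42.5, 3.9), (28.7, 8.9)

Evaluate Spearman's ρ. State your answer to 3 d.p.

Rank commute: 2, 4, 3, 5, 1
Rank satisfaction: 3, 2, 4, 1, 5
d = rank(commute) − rank(satisfaction): -1, 2, -1, 4, -4; Σd² = 38
ρ = 1 − 6Σd² / [n(n²−1)] = 1 − 6×38 / (5×24) = 1 − 228/120 ≈ -0.900

-0.900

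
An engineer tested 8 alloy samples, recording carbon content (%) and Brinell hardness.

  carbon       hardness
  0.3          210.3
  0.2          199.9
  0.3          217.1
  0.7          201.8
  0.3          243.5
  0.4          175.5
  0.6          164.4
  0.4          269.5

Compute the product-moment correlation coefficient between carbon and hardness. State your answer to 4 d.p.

-0.3381

n = 8, Σx = 3.2, Σy = 1682, Σx² = 1.48, Σy² = 361791.86, Σxy = 659.15
nΣxy − ΣxΣy = 5273.2 − 5382.4 = -109.2
nΣx² − (Σx)² = 11.84 − 10.24 = 1.6; nΣy² − (Σy)² = 2894334.88 − 2829124 = 65210.88
r = -109.2 / √(1.6 × 65210.88) = -109.2 / 323.0130 ≈ -0.3381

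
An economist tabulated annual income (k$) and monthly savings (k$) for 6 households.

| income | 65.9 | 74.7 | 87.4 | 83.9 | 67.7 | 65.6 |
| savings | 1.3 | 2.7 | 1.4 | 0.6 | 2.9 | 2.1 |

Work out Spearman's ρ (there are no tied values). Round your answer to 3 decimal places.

Rank income: 2, 4, 6, 5, 3, 1
Rank savings: 2, 5, 3, 1, 6, 4
d = rank(income) − rank(savings): 0, -1, 3, 4, -3, -3; Σd² = 44
ρ = 1 − 6Σd² / [n(n²−1)] = 1 − 6×44 / (6×35) = 1 − 264/210 ≈ -0.257

-0.257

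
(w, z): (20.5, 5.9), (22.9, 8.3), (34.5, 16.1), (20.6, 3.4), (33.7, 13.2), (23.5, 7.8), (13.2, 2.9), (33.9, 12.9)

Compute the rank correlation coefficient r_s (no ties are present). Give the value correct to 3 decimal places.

Rank w: 2, 4, 8, 3, 6, 5, 1, 7
Rank z: 3, 5, 8, 2, 7, 4, 1, 6
d = rank(w) − rank(z): -1, -1, 0, 1, -1, 1, 0, 1; Σd² = 6
ρ = 1 − 6Σd² / [n(n²−1)] = 1 − 6×6 / (8×63) = 1 − 36/504 ≈ 0.929

0.929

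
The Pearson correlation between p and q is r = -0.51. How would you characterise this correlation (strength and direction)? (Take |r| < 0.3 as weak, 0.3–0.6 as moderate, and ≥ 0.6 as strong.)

moderate negative

r = -0.51 < 0 so the relationship is negative.
|r| = 0.51, which falls in the moderate range.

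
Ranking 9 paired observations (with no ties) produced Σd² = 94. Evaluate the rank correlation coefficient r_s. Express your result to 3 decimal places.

ρ = 1 − 6Σd² / [n(n²−1)] = 1 − 6×94 / (9×80)
  = 1 − 564/720 = 1 − 0.7833 ≈ 0.217

0.217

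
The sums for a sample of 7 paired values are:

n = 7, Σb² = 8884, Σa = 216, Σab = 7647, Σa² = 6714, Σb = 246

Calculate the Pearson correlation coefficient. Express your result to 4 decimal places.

r = (nΣab − ΣaΣb) / √[(nΣa² − (Σa)²)(nΣb² − (Σb)²)]
Numerator: 7×7647 − 216×246 = 393
Denominator: √[(46998 − 46656)(62188 − 60516)] = √[342 × 1672] = 756.1905
r = 393 / 756.1905 ≈ 0.5197

0.5197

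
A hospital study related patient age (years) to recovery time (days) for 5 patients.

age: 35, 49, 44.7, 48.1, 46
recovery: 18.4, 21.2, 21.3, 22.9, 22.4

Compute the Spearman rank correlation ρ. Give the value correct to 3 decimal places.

Rank age: 1, 5, 2, 4, 3
Rank recovery: 1, 2, 3, 5, 4
d = rank(age) − rank(recovery): 0, 3, -1, -1, -1; Σd² = 12
ρ = 1 − 6Σd² / [n(n²−1)] = 1 − 6×12 / (5×24) = 1 − 72/120 ≈ 0.400

0.400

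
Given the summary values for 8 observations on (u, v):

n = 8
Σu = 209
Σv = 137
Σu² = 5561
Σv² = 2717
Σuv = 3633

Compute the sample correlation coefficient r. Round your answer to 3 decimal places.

r = (nΣuv − ΣuΣv) / √[(nΣu² − (Σu)²)(nΣv² − (Σv)²)]
Numerator: 8×3633 − 209×137 = 431
Denominator: √[(44488 − 43681)(21736 − 18769)] = √[807 × 2967] = 1547.3749
r = 431 / 1547.3749 ≈ 0.279

0.279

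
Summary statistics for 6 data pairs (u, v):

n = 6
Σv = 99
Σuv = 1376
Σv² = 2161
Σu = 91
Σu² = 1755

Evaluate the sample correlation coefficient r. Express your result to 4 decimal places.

r = (nΣuv − ΣuΣv) / √[(nΣu² − (Σu)²)(nΣv² − (Σv)²)]
Numerator: 6×1376 − 91×99 = -753
Denominator: √[(10530 − 8281)(12966 − 9801)] = √[2249 × 3165] = 2667.9740
r = -753 / 2667.9740 ≈ -0.2822

-0.2822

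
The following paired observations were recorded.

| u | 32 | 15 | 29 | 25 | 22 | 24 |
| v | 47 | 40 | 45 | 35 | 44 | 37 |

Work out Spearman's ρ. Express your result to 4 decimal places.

0.4857

Rank u: 6, 1, 5, 4, 2, 3
Rank v: 6, 3, 5, 1, 4, 2
d = rank(u) − rank(v): 0, -2, 0, 3, -2, 1; Σd² = 18
ρ = 1 − 6Σd² / [n(n²−1)] = 1 − 6×18 / (6×35) = 1 − 108/210 ≈ 0.4857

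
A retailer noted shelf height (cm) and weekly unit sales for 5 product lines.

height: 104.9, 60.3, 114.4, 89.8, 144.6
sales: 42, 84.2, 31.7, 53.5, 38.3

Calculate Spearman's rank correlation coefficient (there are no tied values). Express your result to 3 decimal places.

-0.900

Rank height: 3, 1, 4, 2, 5
Rank sales: 3, 5, 1, 4, 2
d = rank(height) − rank(sales): 0, -4, 3, -2, 3; Σd² = 38
ρ = 1 − 6Σd² / [n(n²−1)] = 1 − 6×38 / (5×24) = 1 − 228/120 ≈ -0.900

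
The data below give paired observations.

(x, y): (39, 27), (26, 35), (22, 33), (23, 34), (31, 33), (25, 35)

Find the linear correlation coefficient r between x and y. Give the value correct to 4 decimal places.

-0.8519

n = 6, Σx = 166, Σy = 197, Σx² = 4796, Σy² = 6513, Σxy = 5369
nΣxy − ΣxΣy = 32214 − 32702 = -488
nΣx² − (Σx)² = 28776 − 27556 = 1220; nΣy² − (Σy)² = 39078 − 38809 = 269
r = -488 / √(1220 × 269) = -488 / 572.8700 ≈ -0.8519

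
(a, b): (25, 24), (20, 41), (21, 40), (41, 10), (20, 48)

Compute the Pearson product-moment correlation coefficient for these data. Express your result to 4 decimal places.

n = 5, Σa = 127, Σb = 163, Σa² = 3547, Σb² = 6261, Σab = 3630
nΣab − ΣaΣb = 18150 − 20701 = -2551
nΣa² − (Σa)² = 17735 − 16129 = 1606; nΣb² − (Σb)² = 31305 − 26569 = 4736
r = -2551 / √(1606 × 4736) = -2551 / 2757.9007 ≈ -0.9250

-0.9250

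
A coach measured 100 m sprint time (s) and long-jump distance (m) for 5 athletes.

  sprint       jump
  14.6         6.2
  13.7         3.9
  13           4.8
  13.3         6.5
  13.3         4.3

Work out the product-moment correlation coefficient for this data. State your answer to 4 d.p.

0.3425

n = 5, Σx = 67.9, Σy = 25.7, Σx² = 923.63, Σy² = 137.43, Σxy = 349.99
nΣxy − ΣxΣy = 1749.95 − 1745.03 = 4.92
nΣx² − (Σx)² = 4618.15 − 4610.41 = 7.74; nΣy² − (Σy)² = 687.15 − 660.49 = 26.66
r = 4.92 / √(7.74 × 26.66) = 4.92 / 14.3648 ≈ 0.3425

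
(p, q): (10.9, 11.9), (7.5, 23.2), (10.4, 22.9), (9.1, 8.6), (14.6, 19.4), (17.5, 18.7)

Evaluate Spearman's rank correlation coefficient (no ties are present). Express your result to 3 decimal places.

-0.257

Rank p: 4, 1, 3, 2, 5, 6
Rank q: 2, 6, 5, 1, 4, 3
d = rank(p) − rank(q): 2, -5, -2, 1, 1, 3; Σd² = 44
ρ = 1 − 6Σd² / [n(n²−1)] = 1 − 6×44 / (6×35) = 1 − 264/210 ≈ -0.257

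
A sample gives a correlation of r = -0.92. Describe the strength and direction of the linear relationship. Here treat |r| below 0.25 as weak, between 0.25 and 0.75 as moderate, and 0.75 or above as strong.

strong negative

r = -0.92 < 0 so the relationship is negative.
|r| = 0.92, which falls in the strong range.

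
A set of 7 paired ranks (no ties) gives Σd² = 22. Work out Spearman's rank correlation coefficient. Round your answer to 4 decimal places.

ρ = 1 − 6Σd² / [n(n²−1)] = 1 − 6×22 / (7×48)
  = 1 − 132/336 = 1 − 0.39286 ≈ 0.6071

0.6071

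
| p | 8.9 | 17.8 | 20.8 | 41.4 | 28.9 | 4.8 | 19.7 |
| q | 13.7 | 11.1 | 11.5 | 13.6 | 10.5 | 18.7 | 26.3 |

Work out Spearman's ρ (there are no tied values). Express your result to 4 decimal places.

-0.4643

Rank p: 2, 3, 5, 7, 6, 1, 4
Rank q: 5, 2, 3, 4, 1, 6, 7
d = rank(p) − rank(q): -3, 1, 2, 3, 5, -5, -3; Σd² = 82
ρ = 1 − 6Σd² / [n(n²−1)] = 1 − 6×82 / (7×48) = 1 − 492/336 ≈ -0.4643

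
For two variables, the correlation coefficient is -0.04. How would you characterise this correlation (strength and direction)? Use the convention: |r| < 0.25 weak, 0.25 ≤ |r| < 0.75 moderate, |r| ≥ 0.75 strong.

r = -0.04 < 0 so the relationship is negative.
|r| = 0.04, which falls in the weak range.

weak negative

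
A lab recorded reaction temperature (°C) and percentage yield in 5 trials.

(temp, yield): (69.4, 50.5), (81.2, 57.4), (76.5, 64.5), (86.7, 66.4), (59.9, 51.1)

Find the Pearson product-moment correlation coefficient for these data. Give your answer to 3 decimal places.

0.814

n = 5, Σx = 373.7, Σy = 289.9, Σx² = 28366.95, Σy² = 17025.43, Σxy = 21917.6
nΣxy − ΣxΣy = 109588 − 108335.63 = 1252.37
nΣx² − (Σx)² = 141834.75 − 139651.69 = 2183.06; nΣy² − (Σy)² = 85127.15 − 84042.01 = 1085.14
r = 1252.37 / √(2183.06 × 1085.14) = 1252.37 / 1539.1315 ≈ 0.814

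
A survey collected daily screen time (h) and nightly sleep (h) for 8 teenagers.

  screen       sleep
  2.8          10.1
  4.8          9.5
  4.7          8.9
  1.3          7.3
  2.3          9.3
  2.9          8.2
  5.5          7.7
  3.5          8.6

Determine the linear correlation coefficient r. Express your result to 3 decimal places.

n = 8, Σx = 27.8, Σy = 69.6, Σx² = 110.86, Σy² = 611.74, Σxy = 242.82
nΣxy − ΣxΣy = 1942.56 − 1934.88 = 7.68
nΣx² − (Σx)² = 886.88 − 772.84 = 114.04; nΣy² − (Σy)² = 4893.92 − 4844.16 = 49.76
r = 7.68 / √(114.04 × 49.76) = 7.68 / 75.3301 ≈ 0.102

0.102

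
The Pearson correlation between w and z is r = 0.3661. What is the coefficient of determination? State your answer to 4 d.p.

r² = (0.3661)² = 0.1340

0.1340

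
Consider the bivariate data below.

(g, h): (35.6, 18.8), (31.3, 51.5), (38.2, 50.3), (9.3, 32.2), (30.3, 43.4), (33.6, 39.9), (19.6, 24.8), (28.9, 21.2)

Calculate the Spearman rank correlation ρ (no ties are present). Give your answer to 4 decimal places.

Rank g: 7, 5, 8, 1, 4, 6, 2, 3
Rank h: 1, 8, 7, 4, 6, 5, 3, 2
d = rank(g) − rank(h): 6, -3, 1, -3, -2, 1, -1, 1; Σd² = 62
ρ = 1 − 6Σd² / [n(n²−1)] = 1 − 6×62 / (8×63) = 1 − 372/504 ≈ 0.2619

0.2619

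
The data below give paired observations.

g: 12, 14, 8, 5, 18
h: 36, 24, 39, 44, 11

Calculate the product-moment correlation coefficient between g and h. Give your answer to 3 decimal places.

-0.954

n = 5, Σg = 57, Σh = 154, Σg² = 753, Σh² = 5450, Σgh = 1498
nΣgh − ΣgΣh = 7490 − 8778 = -1288
nΣg² − (Σg)² = 3765 − 3249 = 516; nΣh² − (Σh)² = 27250 − 23716 = 3534
r = -1288 / √(516 × 3534) = -1288 / 1350.3866 ≈ -0.954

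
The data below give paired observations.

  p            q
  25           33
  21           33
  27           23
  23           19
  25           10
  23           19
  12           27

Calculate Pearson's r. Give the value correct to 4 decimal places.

-0.2760

n = 7, Σp = 156, Σq = 164, Σp² = 3622, Σq² = 4258, Σpq = 3587
nΣpq − ΣpΣq = 25109 − 25584 = -475
nΣp² − (Σp)² = 25354 − 24336 = 1018; nΣq² − (Σq)² = 29806 − 26896 = 2910
r = -475 / √(1018 × 2910) = -475 / 1721.1566 ≈ -0.2760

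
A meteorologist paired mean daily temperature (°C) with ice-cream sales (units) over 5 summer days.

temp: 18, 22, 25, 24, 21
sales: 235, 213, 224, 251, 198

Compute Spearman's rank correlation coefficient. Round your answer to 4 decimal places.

0.2000

Rank temp: 1, 3, 5, 4, 2
Rank sales: 4, 2, 3, 5, 1
d = rank(temp) − rank(sales): -3, 1, 2, -1, 1; Σd² = 16
ρ = 1 − 6Σd² / [n(n²−1)] = 1 − 6×16 / (5×24) = 1 − 96/120 ≈ 0.2000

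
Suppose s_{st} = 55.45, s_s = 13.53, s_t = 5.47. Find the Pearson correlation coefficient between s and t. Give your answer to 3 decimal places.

r = Cov(s,t) / (s_s · s_t) = 55.45 / (13.53 × 5.47)
  = 55.45 / 74.0091 ≈ 0.749

0.749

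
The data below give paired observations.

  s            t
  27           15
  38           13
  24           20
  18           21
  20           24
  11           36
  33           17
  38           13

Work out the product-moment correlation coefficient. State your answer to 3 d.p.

-0.897

n = 8, Σs = 209, Σt = 159, Σs² = 6127, Σt² = 3565, Σst = 3688
nΣst − ΣsΣt = 29504 − 33231 = -3727
nΣs² − (Σs)² = 49016 − 43681 = 5335; nΣt² − (Σt)² = 28520 − 25281 = 3239
r = -3727 / √(5335 × 3239) = -3727 / 4156.9298 ≈ -0.897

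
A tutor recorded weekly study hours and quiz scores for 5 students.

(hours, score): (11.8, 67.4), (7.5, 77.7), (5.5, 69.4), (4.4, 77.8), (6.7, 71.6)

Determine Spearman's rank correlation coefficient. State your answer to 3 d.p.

-0.600

Rank hours: 5, 4, 2, 1, 3
Rank score: 1, 4, 2, 5, 3
d = rank(hours) − rank(score): 4, 0, 0, -4, 0; Σd² = 32
ρ = 1 − 6Σd² / [n(n²−1)] = 1 − 6×32 / (5×24) = 1 − 192/120 ≈ -0.600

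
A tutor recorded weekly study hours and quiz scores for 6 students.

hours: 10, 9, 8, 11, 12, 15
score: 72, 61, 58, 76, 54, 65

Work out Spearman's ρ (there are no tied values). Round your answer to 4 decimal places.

0.1429

Rank hours: 3, 2, 1, 4, 5, 6
Rank score: 5, 3, 2, 6, 1, 4
d = rank(hours) − rank(score): -2, -1, -1, -2, 4, 2; Σd² = 30
ρ = 1 − 6Σd² / [n(n²−1)] = 1 − 6×30 / (6×35) = 1 − 180/210 ≈ 0.1429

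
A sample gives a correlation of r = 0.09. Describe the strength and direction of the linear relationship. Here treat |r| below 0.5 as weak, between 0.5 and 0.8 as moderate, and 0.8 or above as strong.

weak positive

r = 0.09 > 0 so the relationship is positive.
|r| = 0.09, which falls in the weak range.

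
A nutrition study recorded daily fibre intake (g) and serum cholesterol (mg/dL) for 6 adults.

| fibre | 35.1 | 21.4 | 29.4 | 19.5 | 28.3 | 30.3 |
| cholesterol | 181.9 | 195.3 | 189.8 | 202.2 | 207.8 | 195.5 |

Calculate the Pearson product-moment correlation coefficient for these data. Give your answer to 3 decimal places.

n = 6, Σx = 164, Σy = 1172.5, Σx² = 4653.56, Σy² = 229539.67, Σxy = 31891.52
nΣxy − ΣxΣy = 191349.12 − 192290 = -940.88
nΣx² − (Σx)² = 27921.36 − 26896 = 1025.36; nΣy² − (Σy)² = 1377238.02 − 1374756.25 = 2481.77
r = -940.88 / √(1025.36 × 2481.77) = -940.88 / 1595.2140 ≈ -0.590

-0.590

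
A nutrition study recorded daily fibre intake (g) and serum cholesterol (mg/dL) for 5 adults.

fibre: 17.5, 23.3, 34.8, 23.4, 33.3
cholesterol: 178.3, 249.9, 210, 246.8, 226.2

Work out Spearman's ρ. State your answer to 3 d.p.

0.000

Rank fibre: 1, 2, 5, 3, 4
Rank cholesterol: 1, 5, 2, 4, 3
d = rank(fibre) − rank(cholesterol): 0, -3, 3, -1, 1; Σd² = 20
ρ = 1 − 6Σd² / [n(n²−1)] = 1 − 6×20 / (5×24) = 1 − 120/120 ≈ 0.000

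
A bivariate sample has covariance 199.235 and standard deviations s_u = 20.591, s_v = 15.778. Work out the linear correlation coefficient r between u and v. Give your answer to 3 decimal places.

r = Cov(u,v) / (s_u · s_v) = 199.235 / (20.591 × 15.778)
  = 199.235 / 324.8848 ≈ 0.613

0.613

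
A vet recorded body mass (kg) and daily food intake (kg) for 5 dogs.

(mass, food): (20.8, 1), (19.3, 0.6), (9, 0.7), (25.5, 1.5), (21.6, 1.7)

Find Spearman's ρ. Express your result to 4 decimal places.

0.8000

Rank mass: 3, 2, 1, 5, 4
Rank food: 3, 1, 2, 4, 5
d = rank(mass) − rank(food): 0, 1, -1, 1, -1; Σd² = 4
ρ = 1 − 6Σd² / [n(n²−1)] = 1 − 6×4 / (5×24) = 1 − 24/120 ≈ 0.8000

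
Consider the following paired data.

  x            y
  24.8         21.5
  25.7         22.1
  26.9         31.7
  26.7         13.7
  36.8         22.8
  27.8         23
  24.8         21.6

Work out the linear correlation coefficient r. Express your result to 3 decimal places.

0.080

n = 7, Σx = 193.5, Σy = 156.4, Σx² = 5454.15, Σy² = 3658.64, Σxy = 4333.81
nΣxy − ΣxΣy = 30336.67 − 30263.4 = 73.27
nΣx² − (Σx)² = 38179.05 − 37442.25 = 736.8; nΣy² − (Σy)² = 25610.48 − 24460.96 = 1149.52
r = 73.27 / √(736.8 × 1149.52) = 73.27 / 920.3077 ≈ 0.080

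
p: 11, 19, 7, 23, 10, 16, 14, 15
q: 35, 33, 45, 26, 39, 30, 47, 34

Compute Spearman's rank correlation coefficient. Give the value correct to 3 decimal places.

Rank p: 3, 7, 1, 8, 2, 6, 4, 5
Rank q: 5, 3, 7, 1, 6, 2, 8, 4
d = rank(p) − rank(q): -2, 4, -6, 7, -4, 4, -4, 1; Σd² = 154
ρ = 1 − 6Σd² / [n(n²−1)] = 1 − 6×154 / (8×63) = 1 − 924/504 ≈ -0.833

-0.833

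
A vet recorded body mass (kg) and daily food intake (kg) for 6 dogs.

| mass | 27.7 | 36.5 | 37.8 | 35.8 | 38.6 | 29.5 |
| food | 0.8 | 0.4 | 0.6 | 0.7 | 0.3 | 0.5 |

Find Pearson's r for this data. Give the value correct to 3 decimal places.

n = 6, Σx = 205.9, Σy = 3.3, Σx² = 7170.23, Σy² = 1.99, Σxy = 110.83
nΣxy − ΣxΣy = 664.98 − 679.47 = -14.49
nΣx² − (Σx)² = 43021.38 − 42394.81 = 626.57; nΣy² − (Σy)² = 11.94 − 10.89 = 1.05
r = -14.49 / √(626.57 × 1.05) = -14.49 / 25.6495 ≈ -0.565

-0.565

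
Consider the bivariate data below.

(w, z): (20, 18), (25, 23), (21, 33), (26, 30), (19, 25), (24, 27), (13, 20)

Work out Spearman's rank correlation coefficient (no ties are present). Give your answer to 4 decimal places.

0.5000

Rank w: 3, 6, 4, 7, 2, 5, 1
Rank z: 1, 3, 7, 6, 4, 5, 2
d = rank(w) − rank(z): 2, 3, -3, 1, -2, 0, -1; Σd² = 28
ρ = 1 − 6Σd² / [n(n²−1)] = 1 − 6×28 / (7×48) = 1 − 168/336 ≈ 0.5000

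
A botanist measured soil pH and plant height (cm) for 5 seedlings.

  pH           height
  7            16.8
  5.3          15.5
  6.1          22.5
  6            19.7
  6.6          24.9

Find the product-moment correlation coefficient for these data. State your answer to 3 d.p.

0.325

n = 5, Σx = 31, Σy = 99.4, Σx² = 193.86, Σy² = 2036.84, Σxy = 619.54
nΣxy − ΣxΣy = 3097.7 − 3081.4 = 16.3
nΣx² − (Σx)² = 969.3 − 961 = 8.3; nΣy² − (Σy)² = 10184.2 − 9880.36 = 303.84
r = 16.3 / √(8.3 × 303.84) = 16.3 / 50.2182 ≈ 0.325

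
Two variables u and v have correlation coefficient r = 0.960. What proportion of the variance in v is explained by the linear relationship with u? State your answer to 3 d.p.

r² = (0.960)² = 0.922

0.922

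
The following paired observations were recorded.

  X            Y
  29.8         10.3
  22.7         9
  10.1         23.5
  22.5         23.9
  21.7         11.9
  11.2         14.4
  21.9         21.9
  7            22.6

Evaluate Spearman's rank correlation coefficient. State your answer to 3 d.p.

Rank X: 8, 7, 2, 6, 4, 3, 5, 1
Rank Y: 2, 1, 7, 8, 3, 4, 5, 6
d = rank(X) − rank(Y): 6, 6, -5, -2, 1, -1, 0, -5; Σd² = 128
ρ = 1 − 6Σd² / [n(n²−1)] = 1 − 6×128 / (8×63) = 1 − 768/504 ≈ -0.524

-0.524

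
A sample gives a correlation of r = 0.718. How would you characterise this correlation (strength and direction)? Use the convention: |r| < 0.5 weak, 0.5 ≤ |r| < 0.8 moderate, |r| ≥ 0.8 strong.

moderate positive

r = 0.718 > 0 so the relationship is positive.
|r| = 0.718, which falls in the moderate range.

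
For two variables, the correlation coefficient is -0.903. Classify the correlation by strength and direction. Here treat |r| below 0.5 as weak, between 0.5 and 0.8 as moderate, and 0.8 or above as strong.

strong negative

r = -0.903 < 0 so the relationship is negative.
|r| = 0.903, which falls in the strong range.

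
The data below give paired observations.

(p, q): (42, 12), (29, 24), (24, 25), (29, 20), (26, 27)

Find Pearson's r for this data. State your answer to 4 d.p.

n = 5, Σp = 150, Σq = 108, Σp² = 4698, Σq² = 2474, Σpq = 3082
nΣpq − ΣpΣq = 15410 − 16200 = -790
nΣp² − (Σp)² = 23490 − 22500 = 990; nΣq² − (Σq)² = 12370 − 11664 = 706
r = -790 / √(990 × 706) = -790 / 836.0263 ≈ -0.9449

-0.9449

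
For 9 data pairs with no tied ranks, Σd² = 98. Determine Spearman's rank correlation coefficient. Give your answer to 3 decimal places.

ρ = 1 − 6Σd² / [n(n²−1)] = 1 − 6×98 / (9×80)
  = 1 − 588/720 = 1 − 0.8167 ≈ 0.183

0.183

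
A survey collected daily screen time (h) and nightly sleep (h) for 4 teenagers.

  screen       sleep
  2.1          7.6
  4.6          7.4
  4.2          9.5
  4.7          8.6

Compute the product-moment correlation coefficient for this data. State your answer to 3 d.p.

n = 4, Σx = 15.6, Σy = 33.1, Σx² = 65.3, Σy² = 276.73, Σxy = 130.32
nΣxy − ΣxΣy = 521.28 − 516.36 = 4.92
nΣx² − (Σx)² = 261.2 − 243.36 = 17.84; nΣy² − (Σy)² = 1106.92 − 1095.61 = 11.31
r = 4.92 / √(17.84 × 11.31) = 4.92 / 14.2046 ≈ 0.346

0.346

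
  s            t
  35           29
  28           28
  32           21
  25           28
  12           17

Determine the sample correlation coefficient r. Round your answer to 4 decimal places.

0.6744

n = 5, Σs = 132, Σt = 123, Σs² = 3802, Σt² = 3139, Σst = 3375
nΣst − ΣsΣt = 16875 − 16236 = 639
nΣs² − (Σs)² = 19010 − 17424 = 1586; nΣt² − (Σt)² = 15695 − 15129 = 566
r = 639 / √(1586 × 566) = 639 / 947.4577 ≈ 0.6744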